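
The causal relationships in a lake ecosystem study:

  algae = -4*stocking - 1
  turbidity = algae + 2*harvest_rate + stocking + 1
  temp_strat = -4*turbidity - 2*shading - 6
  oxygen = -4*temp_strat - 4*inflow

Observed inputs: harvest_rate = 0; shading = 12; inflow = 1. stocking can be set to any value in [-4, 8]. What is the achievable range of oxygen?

Substituting into the turbidity equation gives turbidity = -3*stocking.
temp_strat becomes 12*stocking - 30.
oxygen becomes -48*stocking + 116.
Linear in stocking, so extremes are at the endpoints: stocking = -4 gives oxygen = 308; stocking = 8 gives oxygen = -268.

-268 to 308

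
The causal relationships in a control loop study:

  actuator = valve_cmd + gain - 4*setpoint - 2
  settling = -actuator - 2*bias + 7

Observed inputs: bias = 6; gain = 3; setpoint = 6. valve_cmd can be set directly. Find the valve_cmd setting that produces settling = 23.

Substituting into the actuator equation gives actuator = valve_cmd - 23.
Substituting into the settling equation gives settling = -valve_cmd + 18.
Solve -valve_cmd + 18 = 23: valve_cmd = (23 - 18) / -1 = -5.

valve_cmd = -5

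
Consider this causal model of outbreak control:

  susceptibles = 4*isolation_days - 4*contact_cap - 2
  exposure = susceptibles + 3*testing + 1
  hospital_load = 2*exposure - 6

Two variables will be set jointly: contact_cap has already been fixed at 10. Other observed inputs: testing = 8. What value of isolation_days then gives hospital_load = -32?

isolation_days = 1

With contact_cap held at 10:
Substituting into the susceptibles equation gives susceptibles = 4*isolation_days - 42.
This gives exposure = 4*isolation_days - 17.
hospital_load becomes 8*isolation_days - 40.
Solve 8*isolation_days - 40 = -32: isolation_days = (-32 + 40) / 8 = 1.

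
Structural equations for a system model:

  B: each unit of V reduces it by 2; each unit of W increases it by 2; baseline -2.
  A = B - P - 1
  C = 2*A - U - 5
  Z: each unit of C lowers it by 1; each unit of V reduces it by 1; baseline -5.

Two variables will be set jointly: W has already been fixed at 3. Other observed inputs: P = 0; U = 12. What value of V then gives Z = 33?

With W held at 3:
Substituting into the B equation gives B = -2*V + 4.
Substituting into the A equation gives A = -2*V + 3.
So C = -4*V - 11.
Z becomes 3*V + 6.
Solve 3*V + 6 = 33: V = (33 - 6) / 3 = 9.

V = 9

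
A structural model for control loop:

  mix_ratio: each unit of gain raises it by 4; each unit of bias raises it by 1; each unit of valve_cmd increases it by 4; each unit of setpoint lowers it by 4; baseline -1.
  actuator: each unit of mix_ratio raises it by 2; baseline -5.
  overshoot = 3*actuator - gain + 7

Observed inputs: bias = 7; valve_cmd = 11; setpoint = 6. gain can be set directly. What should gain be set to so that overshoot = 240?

gain = 4

Substituting into the mix_ratio equation gives mix_ratio = 4*gain + 26.
actuator becomes 8*gain + 47.
overshoot becomes 23*gain + 148.
Solve 23*gain + 148 = 240: gain = (240 - 148) / 23 = 4.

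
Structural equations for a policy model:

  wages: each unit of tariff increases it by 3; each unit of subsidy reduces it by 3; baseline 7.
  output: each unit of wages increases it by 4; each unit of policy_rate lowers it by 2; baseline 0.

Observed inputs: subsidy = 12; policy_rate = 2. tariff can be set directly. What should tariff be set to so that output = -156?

tariff = -3

Substituting into the wages equation gives wages = 3*tariff - 29.
Substituting into the output equation gives output = 12*tariff - 120.
Solve 12*tariff - 120 = -156: tariff = (-156 + 120) / 12 = -3.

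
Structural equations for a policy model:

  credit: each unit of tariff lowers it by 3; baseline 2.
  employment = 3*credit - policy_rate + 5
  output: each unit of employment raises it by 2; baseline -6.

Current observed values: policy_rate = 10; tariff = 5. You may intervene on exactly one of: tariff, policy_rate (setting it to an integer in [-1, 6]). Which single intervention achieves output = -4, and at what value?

set tariff = 0

Intervening on tariff: with other inputs at their observed values, output = -18*tariff - 4. Solving for -4 gives tariff = 0, within [-1, 6].
Intervening on policy_rate: output = -2*policy_rate - 74. Reaching -4 requires policy_rate = -35, outside [-1, 6].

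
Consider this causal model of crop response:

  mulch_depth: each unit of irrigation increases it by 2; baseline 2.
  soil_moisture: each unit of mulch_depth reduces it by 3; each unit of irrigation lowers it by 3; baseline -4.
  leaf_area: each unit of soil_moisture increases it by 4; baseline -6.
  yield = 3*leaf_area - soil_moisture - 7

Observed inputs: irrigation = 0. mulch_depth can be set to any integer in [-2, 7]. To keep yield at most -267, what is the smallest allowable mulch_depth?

mulch_depth = 6

Intervening on mulch_depth fixes its value directly, overriding its dependence on irrigation.
Substituting into the soil_moisture equation gives soil_moisture = -3*mulch_depth - 4.
Substituting into the leaf_area equation gives leaf_area = -12*mulch_depth - 22.
So yield = -33*mulch_depth - 69.
Require -33*mulch_depth - 69 ≤ -267, so mulch_depth ≥ 6.
The smallest integer in [-2, 7] satisfying this is 6.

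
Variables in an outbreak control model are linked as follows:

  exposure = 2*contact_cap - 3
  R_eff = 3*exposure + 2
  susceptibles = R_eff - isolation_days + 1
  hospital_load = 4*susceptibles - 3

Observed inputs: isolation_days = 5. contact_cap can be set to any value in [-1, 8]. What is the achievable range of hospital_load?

Substituting into the R_eff equation gives R_eff = 6*contact_cap - 7.
Substituting into the susceptibles equation gives susceptibles = 6*contact_cap - 11.
Substituting into the hospital_load equation gives hospital_load = 24*contact_cap - 47.
Linear in contact_cap, so extremes are at the endpoints: contact_cap = -1 gives hospital_load = -71; contact_cap = 8 gives hospital_load = 145.

-71 to 145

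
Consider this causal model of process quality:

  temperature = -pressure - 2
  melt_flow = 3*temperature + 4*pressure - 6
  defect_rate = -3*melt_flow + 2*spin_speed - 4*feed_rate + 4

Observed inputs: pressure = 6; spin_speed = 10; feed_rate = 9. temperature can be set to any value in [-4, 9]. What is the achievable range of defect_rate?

Intervening on temperature fixes its value directly, overriding its dependence on pressure.
Substituting into the melt_flow equation gives melt_flow = 3*temperature + 18.
Substituting into the defect_rate equation gives defect_rate = -9*temperature - 66.
Linear in temperature, so extremes are at the endpoints: temperature = -4 gives defect_rate = -30; temperature = 9 gives defect_rate = -147.

-147 to -30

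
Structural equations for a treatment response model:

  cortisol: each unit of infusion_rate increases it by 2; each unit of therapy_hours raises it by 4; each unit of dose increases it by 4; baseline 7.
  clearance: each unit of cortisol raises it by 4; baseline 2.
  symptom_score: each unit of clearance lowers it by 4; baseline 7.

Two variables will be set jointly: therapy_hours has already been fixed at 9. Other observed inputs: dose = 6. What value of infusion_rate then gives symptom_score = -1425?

infusion_rate = 11

With therapy_hours held at 9:
Substituting into the cortisol equation gives cortisol = 2*infusion_rate + 67.
Substituting into the clearance equation gives clearance = 8*infusion_rate + 270.
Substituting into the symptom_score equation gives symptom_score = -32*infusion_rate - 1073.
Solve -32*infusion_rate - 1073 = -1425: infusion_rate = (-1425 + 1073) / -32 = 11.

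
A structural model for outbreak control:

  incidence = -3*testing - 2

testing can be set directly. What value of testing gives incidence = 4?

Solve -3*testing - 2 = 4: testing = (4 + 2) / -3 = -2.

testing = -2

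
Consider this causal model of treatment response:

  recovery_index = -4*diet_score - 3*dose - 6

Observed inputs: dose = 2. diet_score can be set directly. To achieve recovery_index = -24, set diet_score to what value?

Substituting into the recovery_index equation gives recovery_index = -4*diet_score - 12.
Solve -4*diet_score - 12 = -24: diet_score = (-24 + 12) / -4 = 3.

diet_score = 3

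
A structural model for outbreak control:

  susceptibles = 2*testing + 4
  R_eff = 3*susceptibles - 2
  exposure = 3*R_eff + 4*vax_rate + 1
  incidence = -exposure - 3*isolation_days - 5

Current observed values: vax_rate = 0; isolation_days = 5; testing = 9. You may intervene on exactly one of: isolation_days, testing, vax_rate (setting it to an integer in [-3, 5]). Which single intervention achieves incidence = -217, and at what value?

set vax_rate = 1

Intervening on isolation_days: incidence = -3*isolation_days - 198. Reaching -217 requires isolation_days = 19/3, not an integer.
Intervening on testing: incidence = -18*testing - 51. Reaching -217 requires testing = 83/9, not an integer.
Intervening on vax_rate: with other inputs at their observed values, incidence = -4*vax_rate - 213. Solving for -217 gives vax_rate = 1, within [-3, 5].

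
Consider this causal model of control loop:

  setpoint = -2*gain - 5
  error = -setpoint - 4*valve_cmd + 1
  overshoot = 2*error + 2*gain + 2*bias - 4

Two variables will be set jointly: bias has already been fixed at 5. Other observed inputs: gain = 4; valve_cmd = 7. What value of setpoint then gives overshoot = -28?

With bias held at 5:
Intervening on setpoint fixes its value directly, overriding its dependence on gain.
Substituting into the error equation gives error = -setpoint - 27.
So overshoot = -2*setpoint - 40.
Solve -2*setpoint - 40 = -28: setpoint = (-28 + 40) / -2 = -6.

setpoint = -6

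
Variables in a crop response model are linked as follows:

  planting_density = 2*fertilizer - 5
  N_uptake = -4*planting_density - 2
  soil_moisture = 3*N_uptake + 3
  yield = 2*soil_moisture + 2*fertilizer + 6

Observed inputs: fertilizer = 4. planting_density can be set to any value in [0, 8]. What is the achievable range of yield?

Intervening on planting_density fixes its value directly, overriding its dependence on fertilizer.
Substituting into the soil_moisture equation gives soil_moisture = -12*planting_density - 3.
yield becomes -24*planting_density + 8.
Linear in planting_density, so extremes are at the endpoints: planting_density = 0 gives yield = 8; planting_density = 8 gives yield = -184.

-184 to 8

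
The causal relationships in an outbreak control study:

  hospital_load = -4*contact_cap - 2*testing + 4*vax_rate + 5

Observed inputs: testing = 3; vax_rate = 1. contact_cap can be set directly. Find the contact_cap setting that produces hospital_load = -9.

contact_cap = 3

Substituting into the hospital_load equation gives hospital_load = -4*contact_cap + 3.
Solve -4*contact_cap + 3 = -9: contact_cap = (-9 - 3) / -4 = 3.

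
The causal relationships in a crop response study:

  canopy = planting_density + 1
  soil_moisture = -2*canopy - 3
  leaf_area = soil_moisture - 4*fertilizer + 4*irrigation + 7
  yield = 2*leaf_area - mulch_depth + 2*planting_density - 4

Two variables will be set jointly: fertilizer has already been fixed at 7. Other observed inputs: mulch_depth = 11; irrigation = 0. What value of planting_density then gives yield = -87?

With fertilizer held at 7:
Substituting into the soil_moisture equation gives soil_moisture = -2*planting_density - 5.
Substituting into the leaf_area equation gives leaf_area = -2*planting_density - 26.
This gives yield = -2*planting_density - 67.
Solve -2*planting_density - 67 = -87: planting_density = (-87 + 67) / -2 = 10.

planting_density = 10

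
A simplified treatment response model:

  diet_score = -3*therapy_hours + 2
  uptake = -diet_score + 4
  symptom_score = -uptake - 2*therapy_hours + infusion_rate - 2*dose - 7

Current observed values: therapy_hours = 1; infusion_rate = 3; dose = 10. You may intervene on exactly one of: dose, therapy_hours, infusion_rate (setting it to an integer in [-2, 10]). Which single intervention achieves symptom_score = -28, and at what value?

set infusion_rate = 6

Intervening on dose: symptom_score = -2*dose - 11. Reaching -28 requires dose = 17/2, not an integer.
Intervening on therapy_hours: symptom_score = -5*therapy_hours - 26. Reaching -28 requires therapy_hours = 2/5, not an integer.
Intervening on infusion_rate: with other inputs at their observed values, symptom_score = infusion_rate - 34. Solving for -28 gives infusion_rate = 6, within [-2, 10].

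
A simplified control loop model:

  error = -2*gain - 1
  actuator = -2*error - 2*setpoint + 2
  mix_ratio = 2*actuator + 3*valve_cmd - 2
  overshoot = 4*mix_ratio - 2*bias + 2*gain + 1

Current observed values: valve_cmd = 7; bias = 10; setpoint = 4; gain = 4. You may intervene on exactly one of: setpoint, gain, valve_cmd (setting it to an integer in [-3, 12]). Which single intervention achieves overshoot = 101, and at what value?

Intervening on setpoint: overshoot = -16*setpoint + 225. Reaching 101 requires setpoint = 31/4, not an integer.
Intervening on gain: overshoot = 34*gain + 25. Reaching 101 requires gain = 38/17, not an integer.
Intervening on valve_cmd: with other inputs at their observed values, overshoot = 12*valve_cmd + 77. Solving for 101 gives valve_cmd = 2, within [-3, 12].

set valve_cmd = 2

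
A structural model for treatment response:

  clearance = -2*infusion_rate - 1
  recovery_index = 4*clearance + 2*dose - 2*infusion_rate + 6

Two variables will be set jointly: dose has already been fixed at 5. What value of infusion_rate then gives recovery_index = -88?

With dose held at 5:
Substituting into the recovery_index equation gives recovery_index = -10*infusion_rate + 12.
Solve -10*infusion_rate + 12 = -88: infusion_rate = (-88 - 12) / -10 = 10.

infusion_rate = 10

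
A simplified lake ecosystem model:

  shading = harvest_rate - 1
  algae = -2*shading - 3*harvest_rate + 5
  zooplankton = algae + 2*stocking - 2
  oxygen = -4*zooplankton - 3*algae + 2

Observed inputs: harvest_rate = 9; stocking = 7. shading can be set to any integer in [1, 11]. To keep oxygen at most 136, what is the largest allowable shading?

Intervening on shading fixes its value directly, overriding its dependence on harvest_rate.
Substituting into the algae equation gives algae = -2*shading - 22.
This gives zooplankton = -2*shading - 10.
So oxygen = 14*shading + 108.
Require 14*shading + 108 ≤ 136, so shading ≤ 2.
The largest integer in [1, 11] satisfying this is 2.

shading = 2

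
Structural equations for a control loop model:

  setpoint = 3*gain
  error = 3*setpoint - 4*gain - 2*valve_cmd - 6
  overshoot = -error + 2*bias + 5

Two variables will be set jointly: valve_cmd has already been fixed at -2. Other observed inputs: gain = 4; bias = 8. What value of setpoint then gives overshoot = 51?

setpoint = -4

With valve_cmd held at -2:
Intervening on setpoint fixes its value directly, overriding its dependence on gain.
Substituting into the error equation gives error = 3*setpoint - 18.
This gives overshoot = -3*setpoint + 39.
Solve -3*setpoint + 39 = 51: setpoint = (51 - 39) / -3 = -4.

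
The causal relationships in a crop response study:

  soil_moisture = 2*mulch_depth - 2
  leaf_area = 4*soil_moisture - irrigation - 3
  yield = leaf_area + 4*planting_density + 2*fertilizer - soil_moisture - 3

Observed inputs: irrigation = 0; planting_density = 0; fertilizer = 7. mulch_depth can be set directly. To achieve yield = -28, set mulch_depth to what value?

Substituting into the leaf_area equation gives leaf_area = 8*mulch_depth - 11.
So yield = 6*mulch_depth + 2.
Solve 6*mulch_depth + 2 = -28: mulch_depth = (-28 - 2) / 6 = -5.

mulch_depth = -5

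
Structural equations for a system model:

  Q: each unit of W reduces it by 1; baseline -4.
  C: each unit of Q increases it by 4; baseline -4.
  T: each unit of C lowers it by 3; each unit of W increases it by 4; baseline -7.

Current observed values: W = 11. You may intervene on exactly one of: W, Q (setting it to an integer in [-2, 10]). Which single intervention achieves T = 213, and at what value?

Intervening on W: with other inputs at their observed values, T = 16*W + 53. Solving for 213 gives W = 10, within [-2, 10].
Intervening on Q: T = -12*Q + 49. Reaching 213 requires Q = -41/3, not an integer.

set W = 10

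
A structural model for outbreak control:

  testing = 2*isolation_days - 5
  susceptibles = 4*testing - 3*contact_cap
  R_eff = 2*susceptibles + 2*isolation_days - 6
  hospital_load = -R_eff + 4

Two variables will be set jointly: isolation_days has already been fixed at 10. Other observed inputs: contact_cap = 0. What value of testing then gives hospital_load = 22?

testing = -4

With isolation_days held at 10:
Intervening on testing fixes its value directly, overriding its dependence on isolation_days.
Substituting into the susceptibles equation gives susceptibles = 4*testing.
R_eff becomes 8*testing + 14.
So hospital_load = -8*testing - 10.
Solve -8*testing - 10 = 22: testing = (22 + 10) / -8 = -4.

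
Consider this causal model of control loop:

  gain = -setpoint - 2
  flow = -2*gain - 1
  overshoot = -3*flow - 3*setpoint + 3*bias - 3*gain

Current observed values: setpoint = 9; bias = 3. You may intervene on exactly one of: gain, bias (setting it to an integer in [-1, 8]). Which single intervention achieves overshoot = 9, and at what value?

set gain = 8

Intervening on gain: with other inputs at their observed values, overshoot = 3*gain - 15. Solving for 9 gives gain = 8, within [-1, 8].
Intervening on bias: overshoot = 3*bias - 57. Reaching 9 requires bias = 22, outside [-1, 8].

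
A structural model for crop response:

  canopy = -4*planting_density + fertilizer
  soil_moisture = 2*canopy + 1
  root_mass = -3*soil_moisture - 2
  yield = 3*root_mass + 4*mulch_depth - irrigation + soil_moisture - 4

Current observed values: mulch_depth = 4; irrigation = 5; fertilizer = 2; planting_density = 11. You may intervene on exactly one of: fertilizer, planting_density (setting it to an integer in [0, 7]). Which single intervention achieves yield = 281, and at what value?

set planting_density = 5

Intervening on fertilizer: yield = -16*fertilizer + 697. Reaching 281 requires fertilizer = 26, outside [0, 7].
Intervening on planting_density: with other inputs at their observed values, yield = 64*planting_density - 39. Solving for 281 gives planting_density = 5, within [0, 7].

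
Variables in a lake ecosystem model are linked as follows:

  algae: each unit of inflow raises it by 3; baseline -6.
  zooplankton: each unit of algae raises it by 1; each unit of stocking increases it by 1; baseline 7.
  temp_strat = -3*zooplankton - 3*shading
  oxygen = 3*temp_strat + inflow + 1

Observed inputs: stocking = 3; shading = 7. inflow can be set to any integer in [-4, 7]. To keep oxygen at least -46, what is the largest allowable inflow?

Substituting into the zooplankton equation gives zooplankton = 3*inflow + 4.
Substituting into the temp_strat equation gives temp_strat = -9*inflow - 33.
Substituting into the oxygen equation gives oxygen = -26*inflow - 98.
Require -26*inflow - 98 ≥ -46, so inflow ≤ -2.
The largest integer in [-4, 7] satisfying this is -2.

inflow = -2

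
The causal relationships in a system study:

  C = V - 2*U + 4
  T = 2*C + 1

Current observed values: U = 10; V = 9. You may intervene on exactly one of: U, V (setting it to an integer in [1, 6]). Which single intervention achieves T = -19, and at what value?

Intervening on U: T = -4*U + 27. Reaching -19 requires U = 23/2, not an integer.
Intervening on V: with other inputs at their observed values, T = 2*V - 31. Solving for -19 gives V = 6, within [1, 6].

set V = 6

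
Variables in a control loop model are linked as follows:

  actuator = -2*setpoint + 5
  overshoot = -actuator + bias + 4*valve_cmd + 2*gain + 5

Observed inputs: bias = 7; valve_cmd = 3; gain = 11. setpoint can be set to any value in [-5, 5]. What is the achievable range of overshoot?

31 to 51

Substituting into the overshoot equation gives overshoot = 2*setpoint + 41.
Linear in setpoint, so extremes are at the endpoints: setpoint = -5 gives overshoot = 31; setpoint = 5 gives overshoot = 51.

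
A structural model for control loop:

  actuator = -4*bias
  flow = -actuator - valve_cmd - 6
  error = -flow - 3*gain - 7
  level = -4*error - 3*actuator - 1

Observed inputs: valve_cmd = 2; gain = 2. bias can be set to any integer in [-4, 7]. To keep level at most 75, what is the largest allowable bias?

bias = 2

Substituting into the flow equation gives flow = 4*bias - 8.
Substituting into the error equation gives error = -4*bias - 5.
Substituting into the level equation gives level = 28*bias + 19.
Require 28*bias + 19 ≤ 75, so bias ≤ 2.
The largest integer in [-4, 7] satisfying this is 2.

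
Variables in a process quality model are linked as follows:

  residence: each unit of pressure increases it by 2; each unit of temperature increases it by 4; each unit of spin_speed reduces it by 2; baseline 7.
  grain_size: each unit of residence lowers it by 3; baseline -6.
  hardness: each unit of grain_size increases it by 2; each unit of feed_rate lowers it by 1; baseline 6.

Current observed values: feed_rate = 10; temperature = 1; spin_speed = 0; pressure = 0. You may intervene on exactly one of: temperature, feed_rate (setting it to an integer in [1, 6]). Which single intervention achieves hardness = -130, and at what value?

Intervening on temperature: with other inputs at their observed values, hardness = -24*temperature - 58. Solving for -130 gives temperature = 3, within [1, 6].
Intervening on feed_rate: hardness = -feed_rate - 72. Reaching -130 requires feed_rate = 58, outside [1, 6].

set temperature = 3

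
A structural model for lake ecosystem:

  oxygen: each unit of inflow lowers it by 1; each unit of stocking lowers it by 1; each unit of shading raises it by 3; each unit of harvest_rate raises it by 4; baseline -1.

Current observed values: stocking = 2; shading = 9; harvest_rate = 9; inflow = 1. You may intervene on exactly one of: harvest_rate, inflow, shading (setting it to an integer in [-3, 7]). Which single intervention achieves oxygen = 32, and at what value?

Intervening on harvest_rate: oxygen = 4*harvest_rate + 23. Reaching 32 requires harvest_rate = 9/4, not an integer.
Intervening on inflow: oxygen = -inflow + 60. Reaching 32 requires inflow = 28, outside [-3, 7].
Intervening on shading: with other inputs at their observed values, oxygen = 3*shading + 32. Solving for 32 gives shading = 0, within [-3, 7].

set shading = 0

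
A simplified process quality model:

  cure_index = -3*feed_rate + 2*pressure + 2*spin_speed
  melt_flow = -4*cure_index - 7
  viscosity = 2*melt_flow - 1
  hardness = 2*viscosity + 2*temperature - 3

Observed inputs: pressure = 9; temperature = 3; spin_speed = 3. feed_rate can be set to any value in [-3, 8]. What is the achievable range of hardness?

-555 to -27

Substituting into the cure_index equation gives cure_index = -3*feed_rate + 24.
Substituting into the melt_flow equation gives melt_flow = 12*feed_rate - 103.
Substituting into the viscosity equation gives viscosity = 24*feed_rate - 207.
Substituting into the hardness equation gives hardness = 48*feed_rate - 411.
Linear in feed_rate, so extremes are at the endpoints: feed_rate = -3 gives hardness = -555; feed_rate = 8 gives hardness = -27.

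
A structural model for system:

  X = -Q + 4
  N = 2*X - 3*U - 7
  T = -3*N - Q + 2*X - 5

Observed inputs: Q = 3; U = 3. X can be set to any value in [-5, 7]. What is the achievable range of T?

Intervening on X fixes its value directly, overriding its dependence on Q.
Substituting into the N equation gives N = 2*X - 16.
T becomes -4*X + 40.
Linear in X, so extremes are at the endpoints: X = -5 gives T = 60; X = 7 gives T = 12.

12 to 60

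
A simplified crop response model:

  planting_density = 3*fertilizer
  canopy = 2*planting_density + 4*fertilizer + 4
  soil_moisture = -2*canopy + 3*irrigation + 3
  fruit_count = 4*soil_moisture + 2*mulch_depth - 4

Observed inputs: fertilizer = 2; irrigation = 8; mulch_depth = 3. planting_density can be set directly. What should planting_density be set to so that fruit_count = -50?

Intervening on planting_density fixes its value directly, overriding its dependence on fertilizer.
Substituting into the canopy equation gives canopy = 2*planting_density + 12.
So soil_moisture = -4*planting_density + 3.
fruit_count becomes -16*planting_density + 14.
Solve -16*planting_density + 14 = -50: planting_density = (-50 - 14) / -16 = 4.

planting_density = 4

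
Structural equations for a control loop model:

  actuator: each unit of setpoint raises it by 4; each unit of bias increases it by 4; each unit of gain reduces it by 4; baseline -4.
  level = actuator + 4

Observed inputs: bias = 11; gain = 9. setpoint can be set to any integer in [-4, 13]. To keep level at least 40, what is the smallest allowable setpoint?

setpoint = 8

Substituting into the actuator equation gives actuator = 4*setpoint + 4.
Substituting into the level equation gives level = 4*setpoint + 8.
Require 4*setpoint + 8 ≥ 40, so setpoint ≥ 8.
The smallest integer in [-4, 13] satisfying this is 8.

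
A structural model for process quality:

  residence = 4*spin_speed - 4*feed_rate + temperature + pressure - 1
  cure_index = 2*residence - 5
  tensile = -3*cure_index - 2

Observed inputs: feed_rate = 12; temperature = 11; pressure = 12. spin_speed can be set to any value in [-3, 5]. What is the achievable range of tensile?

49 to 241

Substituting into the residence equation gives residence = 4*spin_speed - 26.
Substituting into the cure_index equation gives cure_index = 8*spin_speed - 57.
Substituting into the tensile equation gives tensile = -24*spin_speed + 169.
Linear in spin_speed, so extremes are at the endpoints: spin_speed = -3 gives tensile = 241; spin_speed = 5 gives tensile = 49.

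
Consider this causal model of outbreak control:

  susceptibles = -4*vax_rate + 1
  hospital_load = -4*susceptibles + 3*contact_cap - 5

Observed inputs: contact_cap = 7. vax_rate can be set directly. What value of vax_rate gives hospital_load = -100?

vax_rate = -7

Substituting into the hospital_load equation gives hospital_load = 16*vax_rate + 12.
Solve 16*vax_rate + 12 = -100: vax_rate = (-100 - 12) / 16 = -7.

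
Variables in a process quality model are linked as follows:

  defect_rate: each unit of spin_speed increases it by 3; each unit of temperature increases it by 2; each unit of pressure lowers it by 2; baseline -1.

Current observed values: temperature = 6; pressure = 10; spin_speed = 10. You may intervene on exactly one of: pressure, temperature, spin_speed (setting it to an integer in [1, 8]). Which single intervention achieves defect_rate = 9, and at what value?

Intervening on pressure: defect_rate = -2*pressure + 41. Reaching 9 requires pressure = 16, outside [1, 8].
Intervening on temperature: defect_rate = 2*temperature + 9. Reaching 9 requires temperature = 0, outside [1, 8].
Intervening on spin_speed: with other inputs at their observed values, defect_rate = 3*spin_speed - 9. Solving for 9 gives spin_speed = 6, within [1, 8].

set spin_speed = 6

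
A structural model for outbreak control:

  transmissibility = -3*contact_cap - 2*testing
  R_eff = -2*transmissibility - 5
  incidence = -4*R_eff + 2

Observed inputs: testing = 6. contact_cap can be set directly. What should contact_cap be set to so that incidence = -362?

Substituting into the transmissibility equation gives transmissibility = -3*contact_cap - 12.
R_eff becomes 6*contact_cap + 19.
incidence becomes -24*contact_cap - 74.
Solve -24*contact_cap - 74 = -362: contact_cap = (-362 + 74) / -24 = 12.

contact_cap = 12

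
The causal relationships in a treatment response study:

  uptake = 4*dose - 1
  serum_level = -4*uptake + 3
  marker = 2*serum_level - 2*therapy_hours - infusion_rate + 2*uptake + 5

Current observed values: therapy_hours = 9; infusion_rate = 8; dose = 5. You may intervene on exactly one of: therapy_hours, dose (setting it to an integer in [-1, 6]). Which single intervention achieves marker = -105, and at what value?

Intervening on therapy_hours: marker = -2*therapy_hours - 111. Reaching -105 requires therapy_hours = -3, outside [-1, 6].
Intervening on dose: with other inputs at their observed values, marker = -24*dose - 9. Solving for -105 gives dose = 4, within [-1, 6].

set dose = 4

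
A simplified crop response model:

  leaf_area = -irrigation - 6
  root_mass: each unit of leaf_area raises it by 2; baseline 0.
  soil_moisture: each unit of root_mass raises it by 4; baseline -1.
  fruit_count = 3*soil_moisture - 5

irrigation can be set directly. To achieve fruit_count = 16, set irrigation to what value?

irrigation = -7

Substituting into the root_mass equation gives root_mass = -2*irrigation - 12.
Substituting into the soil_moisture equation gives soil_moisture = -8*irrigation - 49.
Substituting into the fruit_count equation gives fruit_count = -24*irrigation - 152.
Solve -24*irrigation - 152 = 16: irrigation = (16 + 152) / -24 = -7.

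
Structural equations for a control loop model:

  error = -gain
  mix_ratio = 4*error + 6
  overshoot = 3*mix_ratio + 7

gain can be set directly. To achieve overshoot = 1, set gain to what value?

gain = 2

Substituting into the mix_ratio equation gives mix_ratio = -4*gain + 6.
Substituting into the overshoot equation gives overshoot = -12*gain + 25.
Solve -12*gain + 25 = 1: gain = (1 - 25) / -12 = 2.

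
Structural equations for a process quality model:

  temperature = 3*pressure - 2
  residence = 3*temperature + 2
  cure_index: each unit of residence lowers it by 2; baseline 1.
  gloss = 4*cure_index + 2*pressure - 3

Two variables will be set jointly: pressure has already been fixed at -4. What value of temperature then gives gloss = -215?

temperature = 8

With pressure held at -4:
Intervening on temperature fixes its value directly, overriding its dependence on pressure.
Substituting into the cure_index equation gives cure_index = -6*temperature - 3.
gloss becomes -24*temperature - 23.
Solve -24*temperature - 23 = -215: temperature = (-215 + 23) / -24 = 8.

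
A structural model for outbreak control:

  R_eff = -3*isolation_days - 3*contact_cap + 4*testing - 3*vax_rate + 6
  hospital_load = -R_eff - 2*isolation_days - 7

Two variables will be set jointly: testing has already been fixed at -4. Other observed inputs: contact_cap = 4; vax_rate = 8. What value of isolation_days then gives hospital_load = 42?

With testing held at -4:
Substituting into the R_eff equation gives R_eff = -3*isolation_days - 46.
Substituting into the hospital_load equation gives hospital_load = isolation_days + 39.
Solve isolation_days + 39 = 42: isolation_days = (42 - 39) / 1 = 3.

isolation_days = 3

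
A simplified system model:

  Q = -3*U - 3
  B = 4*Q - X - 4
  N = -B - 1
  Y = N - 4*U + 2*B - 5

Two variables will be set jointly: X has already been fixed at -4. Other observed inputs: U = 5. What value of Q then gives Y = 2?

With X held at -4:
Intervening on Q fixes its value directly, overriding its dependence on U.
Substituting into the B equation gives B = 4*Q.
Substituting into the N equation gives N = -4*Q - 1.
Substituting into the Y equation gives Y = 4*Q - 26.
Solve 4*Q - 26 = 2: Q = (2 + 26) / 4 = 7.

Q = 7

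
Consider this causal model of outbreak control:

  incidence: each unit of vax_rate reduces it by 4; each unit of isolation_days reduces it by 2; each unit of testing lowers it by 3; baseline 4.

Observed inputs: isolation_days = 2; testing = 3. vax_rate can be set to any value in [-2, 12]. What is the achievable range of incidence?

Substituting into the incidence equation gives incidence = -4*vax_rate - 9.
Linear in vax_rate, so extremes are at the endpoints: vax_rate = -2 gives incidence = -1; vax_rate = 12 gives incidence = -57.

-57 to -1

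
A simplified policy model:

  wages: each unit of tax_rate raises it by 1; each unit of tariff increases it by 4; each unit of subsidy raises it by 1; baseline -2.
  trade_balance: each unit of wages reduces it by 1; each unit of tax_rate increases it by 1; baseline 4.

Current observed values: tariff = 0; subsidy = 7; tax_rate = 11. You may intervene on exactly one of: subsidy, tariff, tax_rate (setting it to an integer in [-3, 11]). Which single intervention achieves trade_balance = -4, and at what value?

set subsidy = 10

Intervening on subsidy: with other inputs at their observed values, trade_balance = -subsidy + 6. Solving for -4 gives subsidy = 10, within [-3, 11].
Intervening on tariff: trade_balance = -4*tariff - 1. Reaching -4 requires tariff = 3/4, not an integer.
Intervening on tax_rate: the paths from tax_rate to trade_balance cancel (net effect zero), leaving trade_balance = -1; -4 is unreachable this way.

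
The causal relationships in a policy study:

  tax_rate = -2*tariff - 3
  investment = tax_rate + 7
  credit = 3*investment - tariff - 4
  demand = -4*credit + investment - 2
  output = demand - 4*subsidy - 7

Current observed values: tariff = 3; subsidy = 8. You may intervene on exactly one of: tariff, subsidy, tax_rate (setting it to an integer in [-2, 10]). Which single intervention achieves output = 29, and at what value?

Intervening on tariff: output = 26*tariff - 69. Reaching 29 requires tariff = 49/13, not an integer.
Intervening on subsidy: with other inputs at their observed values, output = -4*subsidy + 41. Solving for 29 gives subsidy = 3, within [-2, 10].
Intervening on tax_rate: output = -11*tax_rate - 90. Reaching 29 requires tax_rate = -119/11, not an integer.

set subsidy = 3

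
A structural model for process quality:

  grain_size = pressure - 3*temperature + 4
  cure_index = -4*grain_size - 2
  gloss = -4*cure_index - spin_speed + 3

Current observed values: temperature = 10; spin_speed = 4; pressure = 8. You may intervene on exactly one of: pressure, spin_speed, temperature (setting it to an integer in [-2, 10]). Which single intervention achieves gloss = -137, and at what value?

set temperature = 7

Intervening on pressure: gloss = 16*pressure - 409. Reaching -137 requires pressure = 17, outside [-2, 10].
Intervening on spin_speed: gloss = -spin_speed - 277. Reaching -137 requires spin_speed = -140, outside [-2, 10].
Intervening on temperature: with other inputs at their observed values, gloss = -48*temperature + 199. Solving for -137 gives temperature = 7, within [-2, 10].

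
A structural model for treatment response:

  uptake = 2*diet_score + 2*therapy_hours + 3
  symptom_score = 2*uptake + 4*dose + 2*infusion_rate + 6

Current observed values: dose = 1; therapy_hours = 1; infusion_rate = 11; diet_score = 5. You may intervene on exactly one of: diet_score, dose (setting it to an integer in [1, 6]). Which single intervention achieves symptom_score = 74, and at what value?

Intervening on diet_score: symptom_score = 4*diet_score + 42. Reaching 74 requires diet_score = 8, outside [1, 6].
Intervening on dose: with other inputs at their observed values, symptom_score = 4*dose + 58. Solving for 74 gives dose = 4, within [1, 6].

set dose = 4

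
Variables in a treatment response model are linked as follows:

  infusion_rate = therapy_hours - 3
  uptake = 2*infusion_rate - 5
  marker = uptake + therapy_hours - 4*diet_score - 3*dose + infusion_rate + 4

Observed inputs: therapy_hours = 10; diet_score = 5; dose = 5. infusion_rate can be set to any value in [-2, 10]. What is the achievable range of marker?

Intervening on infusion_rate fixes its value directly, overriding its dependence on therapy_hours.
Substituting into the marker equation gives marker = 3*infusion_rate - 26.
Linear in infusion_rate, so extremes are at the endpoints: infusion_rate = -2 gives marker = -32; infusion_rate = 10 gives marker = 4.

-32 to 4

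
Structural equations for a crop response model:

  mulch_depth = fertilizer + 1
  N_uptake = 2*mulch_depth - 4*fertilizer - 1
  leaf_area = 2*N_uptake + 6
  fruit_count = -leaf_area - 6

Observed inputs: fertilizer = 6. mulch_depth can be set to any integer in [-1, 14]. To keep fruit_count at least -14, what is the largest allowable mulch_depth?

Intervening on mulch_depth fixes its value directly, overriding its dependence on fertilizer.
Substituting into the N_uptake equation gives N_uptake = 2*mulch_depth - 25.
leaf_area becomes 4*mulch_depth - 44.
This gives fruit_count = -4*mulch_depth + 38.
Require -4*mulch_depth + 38 ≥ -14, so mulch_depth ≤ 13.
The largest integer in [-1, 14] satisfying this is 13.

mulch_depth = 13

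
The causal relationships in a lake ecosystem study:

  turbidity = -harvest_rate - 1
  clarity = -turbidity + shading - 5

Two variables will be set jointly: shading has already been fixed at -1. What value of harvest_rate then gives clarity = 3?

harvest_rate = 8

With shading held at -1:
Substituting into the clarity equation gives clarity = harvest_rate - 5.
Solve harvest_rate - 5 = 3: harvest_rate = (3 + 5) / 1 = 8.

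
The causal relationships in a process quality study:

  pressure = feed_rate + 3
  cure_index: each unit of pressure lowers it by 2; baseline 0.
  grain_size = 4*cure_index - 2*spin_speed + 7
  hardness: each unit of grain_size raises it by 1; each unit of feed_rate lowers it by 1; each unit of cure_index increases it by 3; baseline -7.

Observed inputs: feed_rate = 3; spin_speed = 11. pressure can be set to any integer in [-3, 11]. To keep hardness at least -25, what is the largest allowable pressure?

pressure = 0

Intervening on pressure fixes its value directly, overriding its dependence on feed_rate.
Substituting into the grain_size equation gives grain_size = -8*pressure - 15.
Substituting into the hardness equation gives hardness = -14*pressure - 25.
Require -14*pressure - 25 ≥ -25, so pressure ≤ 0.
The largest integer in [-3, 11] satisfying this is 0.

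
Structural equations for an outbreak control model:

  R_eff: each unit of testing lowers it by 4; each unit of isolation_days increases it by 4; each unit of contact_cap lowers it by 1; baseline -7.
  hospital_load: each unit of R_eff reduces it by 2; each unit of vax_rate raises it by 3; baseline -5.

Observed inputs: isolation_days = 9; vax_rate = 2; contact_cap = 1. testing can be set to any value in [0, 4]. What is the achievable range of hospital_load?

Substituting into the R_eff equation gives R_eff = -4*testing + 28.
Substituting into the hospital_load equation gives hospital_load = 8*testing - 55.
Linear in testing, so extremes are at the endpoints: testing = 0 gives hospital_load = -55; testing = 4 gives hospital_load = -23.

-55 to -23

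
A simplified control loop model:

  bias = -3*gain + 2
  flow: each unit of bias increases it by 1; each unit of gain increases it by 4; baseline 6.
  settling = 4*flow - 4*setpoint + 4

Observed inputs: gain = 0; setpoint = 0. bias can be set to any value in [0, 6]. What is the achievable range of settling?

28 to 52

Intervening on bias fixes its value directly, overriding its dependence on gain.
Substituting into the flow equation gives flow = bias + 6.
Substituting into the settling equation gives settling = 4*bias + 28.
Linear in bias, so extremes are at the endpoints: bias = 0 gives settling = 28; bias = 6 gives settling = 52.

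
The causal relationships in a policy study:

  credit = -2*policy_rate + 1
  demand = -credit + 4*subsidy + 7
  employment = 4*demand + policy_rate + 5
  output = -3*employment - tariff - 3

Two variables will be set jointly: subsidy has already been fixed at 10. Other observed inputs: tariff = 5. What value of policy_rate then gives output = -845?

policy_rate = 10

With subsidy held at 10:
Substituting into the demand equation gives demand = 2*policy_rate + 46.
Substituting into the employment equation gives employment = 9*policy_rate + 189.
Substituting into the output equation gives output = -27*policy_rate - 575.
Solve -27*policy_rate - 575 = -845: policy_rate = (-845 + 575) / -27 = 10.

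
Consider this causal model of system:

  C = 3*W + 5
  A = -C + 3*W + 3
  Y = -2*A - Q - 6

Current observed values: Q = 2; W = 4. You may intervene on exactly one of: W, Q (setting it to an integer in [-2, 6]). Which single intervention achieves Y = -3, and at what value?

set Q = 1

Intervening on W: the paths from W to Y cancel (net effect zero), leaving Y = -4; -3 is unreachable this way.
Intervening on Q: with other inputs at their observed values, Y = -Q - 2. Solving for -3 gives Q = 1, within [-2, 6].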